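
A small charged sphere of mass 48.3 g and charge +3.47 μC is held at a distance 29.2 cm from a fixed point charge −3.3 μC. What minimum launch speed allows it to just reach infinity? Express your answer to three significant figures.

To just escape, total mechanical energy must reach zero at infinity: ½mv²_min + U = 0, so ½mv²_min = −U = |kQq|/r.
|U| = |kQq|/r = (8.99×10⁹ N·m²/C²)(3.30×10⁻⁶)(3.47×10⁻⁶)/(0.292) = 0.353 J.
v_min = √(2|U|/m) = √(2·0.353/0.0483) = 3.82 m/s.

3.82 m/s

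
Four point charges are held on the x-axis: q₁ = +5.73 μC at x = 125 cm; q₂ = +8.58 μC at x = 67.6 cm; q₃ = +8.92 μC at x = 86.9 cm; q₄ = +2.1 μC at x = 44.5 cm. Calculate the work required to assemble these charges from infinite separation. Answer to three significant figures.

The work to assemble the configuration equals its total potential energy, U = Σ kqᵢqⱼ/rᵢⱼ over all pairs.
Pair separations: r₁₂ = 0.574 m, r₁₃ = 0.381 m, r₁₄ = 0.805 m, r₂₃ = 0.193 m, r₂₄ = 0.231 m, r₃₄ = 0.424 m.
Summing all 6 pair terms gives U = 6.77 J.

6.77 J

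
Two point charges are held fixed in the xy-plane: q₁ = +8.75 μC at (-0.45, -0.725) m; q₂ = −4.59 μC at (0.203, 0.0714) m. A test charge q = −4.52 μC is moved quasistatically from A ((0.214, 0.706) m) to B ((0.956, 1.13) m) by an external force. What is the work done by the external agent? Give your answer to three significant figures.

For quasistatic motion the external work equals the change in potential energy: W_ext = qΔV = q(V_B − V_A).
At A: distances to the source charges are 1.58 m, 0.635 m; V_A = Σ kqᵢ/rᵢ = -1.52×10⁴ V.
At B: distances to the source charges are 2.33 m, 1.30 m; V_B = Σ kqᵢ/rᵢ = 2030 V.
ΔV = V_B − V_A = 1.72×10⁴ V.
W_ext = qΔV = (-4.52×10⁻⁶ C)(1.72×10⁴ V) = -0.0777 J.

-0.0777 J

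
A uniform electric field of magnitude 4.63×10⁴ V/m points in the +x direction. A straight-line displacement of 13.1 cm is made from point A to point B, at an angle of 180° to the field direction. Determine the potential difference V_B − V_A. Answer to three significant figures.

6070 V

Only the component of displacement along E changes the potential: ΔV = −E·d·cosθ.
ΔV = −(4.63×10⁴ V/m)(0.131 m)cos180° = 6070 V.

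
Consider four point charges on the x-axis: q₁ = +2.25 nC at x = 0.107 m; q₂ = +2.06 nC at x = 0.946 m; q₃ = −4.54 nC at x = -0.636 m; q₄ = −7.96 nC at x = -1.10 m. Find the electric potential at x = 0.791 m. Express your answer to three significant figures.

The total potential is the scalar sum of each charge's contribution, V = Σ kqᵢ/rᵢ.
Distances from the field point to each charge: r₁ = 0.684 m, r₂ = 0.155 m, r₃ = 1.43 m, r₄ = 1.89 m.
V = k[(2.25×10⁻⁹)/(0.684) + (2.06×10⁻⁹)/(0.155) + (-4.54×10⁻⁹)/(1.43) + (-7.96×10⁻⁹)/(1.89)] = 82.6 V.

82.6 V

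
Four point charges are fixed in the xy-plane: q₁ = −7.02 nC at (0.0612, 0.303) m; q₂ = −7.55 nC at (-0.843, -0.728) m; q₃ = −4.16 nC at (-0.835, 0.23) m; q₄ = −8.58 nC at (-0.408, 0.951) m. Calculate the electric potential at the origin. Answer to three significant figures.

Electric potential is a scalar, so the contributions from each charge add algebraically: V = Σ kqᵢ/rᵢ.
Distances from the field point to each charge: r₁ = 0.309 m, r₂ = 1.11 m, r₃ = 0.866 m, r₄ = 1.03 m.
V = k[(-7.02×10⁻⁹)/(0.309) + (-7.55×10⁻⁹)/(1.11) + (-4.16×10⁻⁹)/(0.866) + (-8.58×10⁻⁹)/(1.03)] = -383 V.

-383 V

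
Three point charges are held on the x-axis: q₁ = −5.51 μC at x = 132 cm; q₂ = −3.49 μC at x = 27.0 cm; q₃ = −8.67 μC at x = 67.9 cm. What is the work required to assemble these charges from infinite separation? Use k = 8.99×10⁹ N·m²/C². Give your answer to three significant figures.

The assembly work is the sum of pairwise potential energies, U = Σ_{i<j} kqᵢqⱼ/rᵢⱼ.
Pair separations: r₁₂ = 1.05 m, r₁₃ = 0.641 m, r₂₃ = 0.409 m.
U = (0.165) + (0.670) + (0.665) = 1.50 J.

1.50 J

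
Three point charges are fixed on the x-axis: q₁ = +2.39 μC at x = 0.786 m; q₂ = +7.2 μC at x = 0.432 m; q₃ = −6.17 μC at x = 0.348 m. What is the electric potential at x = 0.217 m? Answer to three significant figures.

Electric potential is a scalar, so the contributions from each charge add algebraically: V = Σ kqᵢ/rᵢ.
Distances from the field point to each charge: r₁ = 0.569 m, r₂ = 0.215 m, r₃ = 0.131 m.
V = k[(2.39×10⁻⁶)/(0.569) + (7.20×10⁻⁶)/(0.215) + (-6.17×10⁻⁶)/(0.131)] = -8.46×10⁴ V.

-8.46×10⁴ V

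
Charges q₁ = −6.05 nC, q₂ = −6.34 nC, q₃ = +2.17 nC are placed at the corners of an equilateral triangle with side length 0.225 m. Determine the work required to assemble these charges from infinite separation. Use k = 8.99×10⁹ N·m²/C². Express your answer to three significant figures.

The work to assemble the configuration equals its total potential energy, U = Σ kqᵢqⱼ/rᵢⱼ over all pairs.
All three pair separations equal the side length, 0.225 m.
U = (1.53×10⁻⁶) + (-5.25×10⁻⁷) + (-5.50×10⁻⁷) = 4.58×10⁻⁷ J.

4.58×10⁻⁷ J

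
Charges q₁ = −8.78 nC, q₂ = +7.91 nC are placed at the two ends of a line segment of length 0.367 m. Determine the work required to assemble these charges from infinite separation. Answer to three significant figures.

-1.70×10⁻⁶ J

The assembly work is the sum of pairwise potential energies, U = Σ_{i<j} kqᵢqⱼ/rᵢⱼ.
The separation is r = 0.367 m.
U = (-1.70×10⁻⁶) = -1.70×10⁻⁶ J.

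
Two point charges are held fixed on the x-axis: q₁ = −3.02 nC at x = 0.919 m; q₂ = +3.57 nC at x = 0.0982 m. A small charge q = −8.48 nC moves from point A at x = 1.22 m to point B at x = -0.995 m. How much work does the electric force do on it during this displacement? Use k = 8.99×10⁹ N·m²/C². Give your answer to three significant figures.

6.51×10⁻⁷ J

The work done by the electric force is W_field = −ΔU = −q(V_B − V_A) = q(V_A − V_B).
At A: distances to the source charges are 0.301 m, 1.12 m; V_A = Σ kqᵢ/rᵢ = -61.6 V.
At B: distances to the source charges are 1.91 m, 1.09 m; V_B = Σ kqᵢ/rᵢ = 15.2 V.
ΔV = V_B − V_A = 76.8 V.
W_field = −qΔV = −(-8.48×10⁻⁹ C)(76.8 V) = 6.51×10⁻⁷ J.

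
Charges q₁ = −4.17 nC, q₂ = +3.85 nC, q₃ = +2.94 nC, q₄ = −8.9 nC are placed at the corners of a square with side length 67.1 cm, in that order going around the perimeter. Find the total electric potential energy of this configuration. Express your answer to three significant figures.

The work to assemble the configuration equals its total potential energy, U = Σ kqᵢqⱼ/rᵢⱼ over all pairs.
The four side pairs have separation 0.671 m and the two diagonal pairs 0.949 m.
Summing all 6 pair terms gives U = -3.58×10⁻⁷ J.

-3.58×10⁻⁷ J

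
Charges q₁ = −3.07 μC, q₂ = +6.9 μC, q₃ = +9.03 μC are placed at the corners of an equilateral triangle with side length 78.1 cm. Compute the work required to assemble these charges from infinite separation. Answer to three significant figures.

The work to assemble the configuration equals its total potential energy, U = Σ kqᵢqⱼ/rᵢⱼ over all pairs.
All three pair separations equal the side length, 0.781 m.
U = (-0.244) + (-0.319) + (0.717) = 0.154 J.

0.154 J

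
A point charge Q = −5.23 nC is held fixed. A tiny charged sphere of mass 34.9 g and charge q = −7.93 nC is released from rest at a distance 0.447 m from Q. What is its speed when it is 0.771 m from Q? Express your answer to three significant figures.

4.48×10⁻³ m/s

Only the electrostatic force acts, so mechanical energy is conserved: ½mv² = U₁ − U₂ = kQq(1/r₁ − 1/r₂).
U₁ − U₂ = (8.99×10⁹ N·m²/C²)(-5.23×10⁻⁹ C)(-7.93×10⁻⁹ C)(1/0.447 − 1/0.771) = 3.51×10⁻⁷ J.
v = √(2·3.51×10⁻⁷/0.0349) = 4.48×10⁻³ m/s.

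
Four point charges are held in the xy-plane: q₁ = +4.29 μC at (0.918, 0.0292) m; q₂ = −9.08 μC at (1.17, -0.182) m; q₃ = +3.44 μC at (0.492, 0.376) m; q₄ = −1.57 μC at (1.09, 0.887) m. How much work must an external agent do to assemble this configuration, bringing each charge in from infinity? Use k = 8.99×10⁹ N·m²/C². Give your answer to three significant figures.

The assembly work is the sum of pairwise potential energies, U = Σ_{i<j} kqᵢqⱼ/rᵢⱼ.
Pair separations: r₁₂ = 0.329 m, r₁₃ = 0.549 m, r₁₄ = 0.875 m, r₂₃ = 0.878 m, r₂₄ = 1.07 m, r₃₄ = 0.787 m.
Summing all 6 pair terms gives U = -1.15 J.

-1.15 J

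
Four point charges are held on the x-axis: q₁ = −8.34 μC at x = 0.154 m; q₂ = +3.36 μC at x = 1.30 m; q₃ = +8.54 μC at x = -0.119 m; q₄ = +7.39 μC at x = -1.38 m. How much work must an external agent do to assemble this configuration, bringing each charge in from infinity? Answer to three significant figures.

-2.21 J

The work to assemble the configuration equals its total potential energy, U = Σ kqᵢqⱼ/rᵢⱼ over all pairs.
Pair separations: r₁₂ = 1.15 m, r₁₃ = 0.273 m, r₁₄ = 1.53 m, r₂₃ = 1.42 m, r₂₄ = 2.68 m, r₃₄ = 1.26 m.
Summing all 6 pair terms gives U = -2.21 J.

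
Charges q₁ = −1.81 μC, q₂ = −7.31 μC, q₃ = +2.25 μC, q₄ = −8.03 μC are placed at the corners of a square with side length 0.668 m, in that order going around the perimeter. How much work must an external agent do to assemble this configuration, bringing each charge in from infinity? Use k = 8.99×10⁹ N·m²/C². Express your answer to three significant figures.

The work to assemble the configuration equals its total potential energy, U = Σ kqᵢqⱼ/rᵢⱼ over all pairs.
The four side pairs have separation 0.668 m and the two diagonal pairs 0.945 m.
Summing all 6 pair terms gives U = 0.429 J.

0.429 J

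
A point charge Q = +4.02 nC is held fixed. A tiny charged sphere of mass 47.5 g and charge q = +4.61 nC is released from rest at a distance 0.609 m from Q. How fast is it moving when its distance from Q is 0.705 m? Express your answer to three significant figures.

1.25×10⁻³ m/s

Only the electrostatic force acts, so mechanical energy is conserved: ½mv² = U₁ − U₂ = kQq(1/r₁ − 1/r₂).
U₁ − U₂ = (8.99×10⁹ N·m²/C²)(4.02×10⁻⁹ C)(4.61×10⁻⁹ C)(1/0.609 − 1/0.705) = 3.73×10⁻⁸ J.
v = √(2·3.73×10⁻⁸/0.0475) = 1.25×10⁻³ m/s.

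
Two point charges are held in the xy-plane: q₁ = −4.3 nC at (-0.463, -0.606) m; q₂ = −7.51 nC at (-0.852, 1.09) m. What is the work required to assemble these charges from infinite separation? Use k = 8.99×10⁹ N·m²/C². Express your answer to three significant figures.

The work to assemble the configuration equals its total potential energy, U = Σ kqᵢqⱼ/rᵢⱼ over all pairs.
Pair separations: r₁₂ = 1.74 m.
U = (1.67×10⁻⁷) = 1.67×10⁻⁷ J.

1.67×10⁻⁷ J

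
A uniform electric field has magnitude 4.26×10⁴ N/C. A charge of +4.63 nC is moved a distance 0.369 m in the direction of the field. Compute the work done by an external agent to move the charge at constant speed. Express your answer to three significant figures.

-7.28×10⁻⁵ J

The potential change for a displacement 0.369 m in the direction of the field is ΔV = −Ed = -1.57×10⁴ V.
W_ext = qΔV = -7.28×10⁻⁵ J.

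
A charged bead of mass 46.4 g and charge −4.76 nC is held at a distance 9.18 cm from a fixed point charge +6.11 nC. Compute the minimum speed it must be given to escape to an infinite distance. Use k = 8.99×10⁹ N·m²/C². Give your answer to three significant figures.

To just escape, total mechanical energy must reach zero at infinity: ½mv²_min + U = 0, so ½mv²_min = −U = |kQq|/r.
|U| = |kQq|/r = (8.99×10⁹ N·m²/C²)(6.11×10⁻⁹)(4.76×10⁻⁹)/(0.0918) = 2.85×10⁻⁶ J.
v_min = √(2|U|/m) = √(2·2.85×10⁻⁶/0.0464) = 0.0111 m/s.

0.0111 m/s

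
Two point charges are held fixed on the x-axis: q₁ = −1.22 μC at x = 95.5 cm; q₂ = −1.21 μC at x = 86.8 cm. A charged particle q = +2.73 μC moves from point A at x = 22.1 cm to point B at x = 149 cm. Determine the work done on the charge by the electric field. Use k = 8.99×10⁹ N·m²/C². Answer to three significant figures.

0.0170 J

The work done by the electric force is W_field = −ΔU = −q(V_B − V_A) = q(V_A − V_B).
At A: distances to the source charges are 0.734 m, 0.647 m; V_A = Σ kqᵢ/rᵢ = -3.18×10⁴ V.
At B: distances to the source charges are 0.535 m, 0.622 m; V_B = Σ kqᵢ/rᵢ = -3.80×10⁴ V.
ΔV = V_B − V_A = -6230 V.
W_field = −qΔV = −(2.73×10⁻⁶ C)(-6230 V) = 0.0170 J.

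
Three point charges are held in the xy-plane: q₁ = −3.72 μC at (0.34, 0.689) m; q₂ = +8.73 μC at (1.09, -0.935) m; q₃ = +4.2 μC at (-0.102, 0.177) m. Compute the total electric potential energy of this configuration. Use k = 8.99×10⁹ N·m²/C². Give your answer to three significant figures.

-0.169 J

The work to assemble the configuration equals its total potential energy, U = Σ kqᵢqⱼ/rᵢⱼ over all pairs.
Pair separations: r₁₂ = 1.79 m, r₁₃ = 0.676 m, r₂₃ = 1.63 m.
U = (-0.163) + (-0.208) + (0.202) = -0.169 J.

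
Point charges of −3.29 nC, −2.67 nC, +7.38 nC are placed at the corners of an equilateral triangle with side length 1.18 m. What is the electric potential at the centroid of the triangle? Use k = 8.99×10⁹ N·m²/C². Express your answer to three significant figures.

Electric potential is a scalar, so the contributions from each charge add algebraically: V = Σ kqᵢ/rᵢ.
The distance from each vertex to the centroid is a/√3 = 0.681 m.
V = k[(-3.29×10⁻⁹)/(0.681) + (-2.67×10⁻⁹)/(0.681) + (7.38×10⁻⁹)/(0.681)] = 18.7 V.

18.7 V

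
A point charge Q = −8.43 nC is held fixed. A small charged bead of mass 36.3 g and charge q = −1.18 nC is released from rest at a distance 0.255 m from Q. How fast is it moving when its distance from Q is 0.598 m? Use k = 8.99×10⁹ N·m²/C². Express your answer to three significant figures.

Only the electrostatic force acts, so mechanical energy is conserved: ½mv² = U₁ − U₂ = kQq(1/r₁ − 1/r₂).
U₁ − U₂ = (8.99×10⁹ N·m²/C²)(-8.43×10⁻⁹ C)(-1.18×10⁻⁹ C)(1/0.255 − 1/0.598) = 2.01×10⁻⁷ J.
v = √(2·2.01×10⁻⁷/0.0363) = 3.33×10⁻³ m/s.

3.33×10⁻³ m/s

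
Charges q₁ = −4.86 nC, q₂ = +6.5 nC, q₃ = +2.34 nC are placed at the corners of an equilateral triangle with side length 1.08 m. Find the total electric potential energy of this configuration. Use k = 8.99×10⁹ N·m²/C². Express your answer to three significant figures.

The work to assemble the configuration equals its total potential energy, U = Σ kqᵢqⱼ/rᵢⱼ over all pairs.
All three pair separations equal the side length, 1.08 m.
U = (-2.63×10⁻⁷) + (-9.47×10⁻⁸) + (1.27×10⁻⁷) = -2.31×10⁻⁷ J.

-2.31×10⁻⁷ J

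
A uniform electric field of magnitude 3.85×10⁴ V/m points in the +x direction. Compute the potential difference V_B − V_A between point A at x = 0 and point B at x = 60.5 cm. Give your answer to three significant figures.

In a uniform field, potential decreases in the direction of E: V_B − V_A = −E·Δx.
V_B − V_A = −(3.85×10⁴ V/m)(0.605 m) = -2.33×10⁴ V.

-2.33×10⁴ V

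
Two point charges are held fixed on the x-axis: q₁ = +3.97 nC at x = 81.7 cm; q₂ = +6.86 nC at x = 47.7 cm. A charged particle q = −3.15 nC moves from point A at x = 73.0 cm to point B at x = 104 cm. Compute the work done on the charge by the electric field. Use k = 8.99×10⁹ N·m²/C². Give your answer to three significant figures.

-1.21×10⁻⁶ J

The work done by the electric force is W_field = −ΔU = −q(V_B − V_A) = q(V_A − V_B).
At A: distances to the source charges are 0.0870 m, 0.253 m; V_A = Σ kqᵢ/rᵢ = 654 V.
At B: distances to the source charges are 0.223 m, 0.563 m; V_B = Σ kqᵢ/rᵢ = 270 V.
ΔV = V_B − V_A = -384 V.
W_field = −qΔV = −(-3.15×10⁻⁹ C)(-384 V) = -1.21×10⁻⁶ J.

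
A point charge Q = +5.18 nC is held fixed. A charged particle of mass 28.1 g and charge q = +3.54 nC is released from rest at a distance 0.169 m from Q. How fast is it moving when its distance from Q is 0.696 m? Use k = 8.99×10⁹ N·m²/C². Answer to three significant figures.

Only the electrostatic force acts, so mechanical energy is conserved: ½mv² = U₁ − U₂ = kQq(1/r₁ − 1/r₂).
U₁ − U₂ = (8.99×10⁹ N·m²/C²)(5.18×10⁻⁹ C)(3.54×10⁻⁹ C)(1/0.169 − 1/0.696) = 7.39×10⁻⁷ J.
v = √(2·7.39×10⁻⁷/0.0281) = 7.25×10⁻³ m/s.

7.25×10⁻³ m/s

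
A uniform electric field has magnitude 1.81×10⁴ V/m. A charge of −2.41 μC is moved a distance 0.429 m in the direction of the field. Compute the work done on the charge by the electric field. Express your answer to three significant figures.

-0.0187 J

The potential change for a displacement 0.429 m in the direction of the field is ΔV = −Ed = -7760 V.
W_field = −qΔV = -0.0187 J.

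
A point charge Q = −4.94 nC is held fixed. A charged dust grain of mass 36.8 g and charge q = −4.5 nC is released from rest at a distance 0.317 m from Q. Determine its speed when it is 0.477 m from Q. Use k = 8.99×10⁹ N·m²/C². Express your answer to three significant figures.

Only the electrostatic force acts, so mechanical energy is conserved: ½mv² = U₁ − U₂ = kQq(1/r₁ − 1/r₂).
U₁ − U₂ = (8.99×10⁹ N·m²/C²)(-4.94×10⁻⁹ C)(-4.50×10⁻⁹ C)(1/0.317 − 1/0.477) = 2.11×10⁻⁷ J.
v = √(2·2.11×10⁻⁷/0.0368) = 3.39×10⁻³ m/s.

3.39×10⁻³ m/s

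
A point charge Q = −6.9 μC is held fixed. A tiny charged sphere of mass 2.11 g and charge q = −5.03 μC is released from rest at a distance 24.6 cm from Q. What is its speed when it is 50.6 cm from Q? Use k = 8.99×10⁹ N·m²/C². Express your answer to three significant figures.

24.9 m/s

Only the electrostatic force acts, so mechanical energy is conserved: ½mv² = U₁ − U₂ = kQq(1/r₁ − 1/r₂).
U₁ − U₂ = (8.99×10⁹ N·m²/C²)(-6.90×10⁻⁶ C)(-5.03×10⁻⁶ C)(1/0.246 − 1/0.506) = 0.652 J.
v = √(2·0.652/2.11×10⁻³) = 24.9 m/s.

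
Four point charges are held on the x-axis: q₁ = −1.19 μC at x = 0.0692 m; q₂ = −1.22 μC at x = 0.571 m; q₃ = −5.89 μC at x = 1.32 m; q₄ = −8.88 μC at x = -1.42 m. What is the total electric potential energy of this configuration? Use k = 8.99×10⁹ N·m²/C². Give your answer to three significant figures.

0.447 J

The work to assemble the configuration equals its total potential energy, U = Σ kqᵢqⱼ/rᵢⱼ over all pairs.
Pair separations: r₁₂ = 0.502 m, r₁₃ = 1.25 m, r₁₄ = 1.49 m, r₂₃ = 0.749 m, r₂₄ = 1.99 m, r₃₄ = 2.74 m.
Summing all 6 pair terms gives U = 0.447 J.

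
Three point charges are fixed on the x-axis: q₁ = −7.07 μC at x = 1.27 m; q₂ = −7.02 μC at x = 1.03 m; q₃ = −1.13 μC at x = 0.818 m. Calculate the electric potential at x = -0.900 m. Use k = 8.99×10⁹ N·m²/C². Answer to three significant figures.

-6.79×10⁴ V

The total potential is the scalar sum of each charge's contribution, V = Σ kqᵢ/rᵢ.
Distances from the field point to each charge: r₁ = 2.17 m, r₂ = 1.93 m, r₃ = 1.72 m.
V = k[(-7.07×10⁻⁶)/(2.17) + (-7.02×10⁻⁶)/(1.93) + (-1.13×10⁻⁶)/(1.72)] = -6.79×10⁴ V.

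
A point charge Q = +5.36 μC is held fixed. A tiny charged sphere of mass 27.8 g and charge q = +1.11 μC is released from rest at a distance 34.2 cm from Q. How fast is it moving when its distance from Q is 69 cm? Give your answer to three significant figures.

2.38 m/s

Only the electrostatic force acts, so mechanical energy is conserved: ½mv² = U₁ − U₂ = kQq(1/r₁ − 1/r₂).
U₁ − U₂ = (8.99×10⁹ N·m²/C²)(5.36×10⁻⁶ C)(1.11×10⁻⁶ C)(1/0.342 − 1/0.690) = 0.0789 J.
v = √(2·0.0789/0.0278) = 2.38 m/s.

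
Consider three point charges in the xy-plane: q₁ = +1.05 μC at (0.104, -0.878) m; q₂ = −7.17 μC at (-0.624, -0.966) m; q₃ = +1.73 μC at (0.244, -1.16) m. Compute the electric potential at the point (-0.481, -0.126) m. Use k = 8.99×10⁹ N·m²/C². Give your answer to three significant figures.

-5.34×10⁴ V

The total potential is the scalar sum of each charge's contribution, V = Σ kqᵢ/rᵢ.
Distances from the field point to each charge: r₁ = 0.953 m, r₂ = 0.852 m, r₃ = 1.26 m.
V = k[(1.05×10⁻⁶)/(0.953) + (-7.17×10⁻⁶)/(0.852) + (1.73×10⁻⁶)/(1.26)] = -5.34×10⁴ V.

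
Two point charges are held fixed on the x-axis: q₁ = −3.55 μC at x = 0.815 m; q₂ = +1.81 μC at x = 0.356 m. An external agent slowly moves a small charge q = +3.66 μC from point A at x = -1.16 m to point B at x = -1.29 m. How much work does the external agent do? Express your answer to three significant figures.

5.50×10⁻⁴ J

For quasistatic motion the external work equals the change in potential energy: W_ext = qΔV = q(V_B − V_A).
At A: distances to the source charges are 1.97 m, 1.52 m; V_A = Σ kqᵢ/rᵢ = -5430 V.
At B: distances to the source charges are 2.10 m, 1.65 m; V_B = Σ kqᵢ/rᵢ = -5280 V.
ΔV = V_B − V_A = 150 V.
W_ext = qΔV = (3.66×10⁻⁶ C)(150 V) = 5.50×10⁻⁴ J.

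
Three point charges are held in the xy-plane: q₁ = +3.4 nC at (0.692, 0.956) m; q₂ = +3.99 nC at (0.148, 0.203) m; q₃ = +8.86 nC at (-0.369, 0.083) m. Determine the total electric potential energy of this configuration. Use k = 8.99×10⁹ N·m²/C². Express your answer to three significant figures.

The assembly work is the sum of pairwise potential energies, U = Σ_{i<j} kqᵢqⱼ/rᵢⱼ.
Pair separations: r₁₂ = 0.929 m, r₁₃ = 1.37 m, r₂₃ = 0.531 m.
U = (1.31×10⁻⁷) + (1.97×10⁻⁷) + (5.99×10⁻⁷) = 9.27×10⁻⁷ J.

9.27×10⁻⁷ J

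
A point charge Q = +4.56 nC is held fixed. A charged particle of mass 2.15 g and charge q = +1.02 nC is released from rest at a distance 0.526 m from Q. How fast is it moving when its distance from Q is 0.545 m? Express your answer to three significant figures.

1.61×10⁻³ m/s

Only the electrostatic force acts, so mechanical energy is conserved: ½mv² = U₁ − U₂ = kQq(1/r₁ − 1/r₂).
U₁ − U₂ = (8.99×10⁹ N·m²/C²)(4.56×10⁻⁹ C)(1.02×10⁻⁹ C)(1/0.526 − 1/0.545) = 2.77×10⁻⁹ J.
v = √(2·2.77×10⁻⁹/2.15×10⁻³) = 1.61×10⁻³ m/s.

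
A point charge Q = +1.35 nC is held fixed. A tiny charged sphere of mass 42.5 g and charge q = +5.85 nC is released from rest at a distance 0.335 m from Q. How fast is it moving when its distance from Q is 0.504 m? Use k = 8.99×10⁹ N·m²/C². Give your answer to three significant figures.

1.83×10⁻³ m/s

Only the electrostatic force acts, so mechanical energy is conserved: ½mv² = U₁ − U₂ = kQq(1/r₁ − 1/r₂).
U₁ − U₂ = (8.99×10⁹ N·m²/C²)(1.35×10⁻⁹ C)(5.85×10⁻⁹ C)(1/0.335 − 1/0.504) = 7.11×10⁻⁸ J.
v = √(2·7.11×10⁻⁸/0.0425) = 1.83×10⁻³ m/s.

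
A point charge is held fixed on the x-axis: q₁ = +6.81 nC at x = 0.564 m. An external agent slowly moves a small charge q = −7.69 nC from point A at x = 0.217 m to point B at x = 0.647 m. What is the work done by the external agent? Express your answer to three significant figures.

-4.32×10⁻⁶ J

For quasistatic motion the external work equals the change in potential energy: W_ext = qΔV = q(V_B − V_A).
At A: distance to the source charge is 0.347 m; V_A = kq₁/r = 176 V.
At B: distance to the source charge is 0.0830 m; V_B = kq₁/r = 738 V.
ΔV = V_B − V_A = 561 V.
W_ext = qΔV = (-7.69×10⁻⁹ C)(561 V) = -4.32×10⁻⁶ J.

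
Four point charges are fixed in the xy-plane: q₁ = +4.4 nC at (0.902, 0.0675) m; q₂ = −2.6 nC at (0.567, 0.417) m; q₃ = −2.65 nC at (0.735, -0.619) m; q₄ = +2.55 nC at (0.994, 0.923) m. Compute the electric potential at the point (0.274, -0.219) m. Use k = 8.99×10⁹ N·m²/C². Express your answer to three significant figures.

Electric potential is a scalar, so the contributions from each charge add algebraically: V = Σ kqᵢ/rᵢ.
Distances from the field point to each charge: r₁ = 0.690 m, r₂ = 0.700 m, r₃ = 0.610 m, r₄ = 1.35 m.
V = k[(4.40×10⁻⁹)/(0.690) + (-2.60×10⁻⁹)/(0.700) + (-2.65×10⁻⁹)/(0.610) + (2.55×10⁻⁹)/(1.35)] = 1.87 V.

1.87 V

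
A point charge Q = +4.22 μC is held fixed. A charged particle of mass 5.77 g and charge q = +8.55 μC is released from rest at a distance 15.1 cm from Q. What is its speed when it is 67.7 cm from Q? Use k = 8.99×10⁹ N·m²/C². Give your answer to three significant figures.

Only the electrostatic force acts, so mechanical energy is conserved: ½mv² = U₁ − U₂ = kQq(1/r₁ − 1/r₂).
U₁ − U₂ = (8.99×10⁹ N·m²/C²)(4.22×10⁻⁶ C)(8.55×10⁻⁶ C)(1/0.151 − 1/0.677) = 1.67 J.
v = √(2·1.67/5.77×10⁻³) = 24.1 m/s.

24.1 m/s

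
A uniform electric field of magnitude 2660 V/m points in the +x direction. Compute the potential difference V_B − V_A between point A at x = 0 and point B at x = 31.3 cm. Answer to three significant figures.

In a uniform field, potential decreases in the direction of E: V_B − V_A = −E·Δx.
V_B − V_A = −(2660 V/m)(0.313 m) = -833 V.

-833 V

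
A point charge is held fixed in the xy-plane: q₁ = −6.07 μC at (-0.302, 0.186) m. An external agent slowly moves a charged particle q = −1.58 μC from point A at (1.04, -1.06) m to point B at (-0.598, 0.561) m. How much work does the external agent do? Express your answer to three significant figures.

For quasistatic motion the external work equals the change in potential energy: W_ext = qΔV = q(V_B − V_A).
At A: distance to the source charge is 1.83 m; V_A = kq₁/r = -2.98×10⁴ V.
At B: distance to the source charge is 0.478 m; V_B = kq₁/r = -1.14×10⁵ V.
ΔV = V_B − V_A = -8.44×10⁴ V.
W_ext = qΔV = (-1.58×10⁻⁶ C)(-8.44×10⁴ V) = 0.133 J.

0.133 J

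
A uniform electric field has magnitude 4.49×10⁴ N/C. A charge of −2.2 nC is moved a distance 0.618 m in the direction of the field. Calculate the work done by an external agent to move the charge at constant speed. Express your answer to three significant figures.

The potential change for a displacement 0.618 m in the direction of the field is ΔV = −Ed = -2.77×10⁴ V.
W_ext = qΔV = 6.10×10⁻⁵ J.

6.10×10⁻⁵ J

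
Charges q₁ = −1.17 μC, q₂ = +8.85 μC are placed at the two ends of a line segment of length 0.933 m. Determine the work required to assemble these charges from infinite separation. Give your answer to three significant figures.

-0.0998 J

The assembly work is the sum of pairwise potential energies, U = Σ_{i<j} kqᵢqⱼ/rᵢⱼ.
The separation is r = 0.933 m.
U = (-0.0998) = -0.0998 J.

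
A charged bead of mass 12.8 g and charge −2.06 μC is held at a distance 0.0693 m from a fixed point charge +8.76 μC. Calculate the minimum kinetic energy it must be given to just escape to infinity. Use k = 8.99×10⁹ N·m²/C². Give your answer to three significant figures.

2.34 J

To just escape, total mechanical energy must reach zero at infinity: ½mv²_min + U = 0, so ½mv²_min = −U = |kQq|/r.
|U| = |kQq|/r = (8.99×10⁹ N·m²/C²)(8.76×10⁻⁶)(2.06×10⁻⁶)/(0.0693) = 2.34 J.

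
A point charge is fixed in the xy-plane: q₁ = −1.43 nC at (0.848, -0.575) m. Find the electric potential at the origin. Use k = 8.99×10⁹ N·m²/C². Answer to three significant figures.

-12.5 V

The total potential is the scalar sum of each charge's contribution, V = Σ kqᵢ/rᵢ.
Distances from the field point to each charge: r₁ = 1.02 m.
V = k[(-1.43×10⁻⁹)/(1.02)] = -12.5 V.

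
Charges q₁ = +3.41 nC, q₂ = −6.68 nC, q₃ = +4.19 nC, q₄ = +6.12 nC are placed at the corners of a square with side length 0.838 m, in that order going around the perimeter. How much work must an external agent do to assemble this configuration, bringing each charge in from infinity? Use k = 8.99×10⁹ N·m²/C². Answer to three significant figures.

The assembly work is the sum of pairwise potential energies, U = Σ_{i<j} kqᵢqⱼ/rᵢⱼ.
The four side pairs have separation 0.838 m and the two diagonal pairs 1.19 m.
Summing all 6 pair terms gives U = -2.47×10⁻⁷ J.

-2.47×10⁻⁷ J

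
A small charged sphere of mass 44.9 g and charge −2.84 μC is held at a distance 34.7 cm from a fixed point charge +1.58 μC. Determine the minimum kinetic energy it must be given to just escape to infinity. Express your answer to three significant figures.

To just escape, total mechanical energy must reach zero at infinity: ½mv²_min + U = 0, so ½mv²_min = −U = |kQq|/r.
|U| = |kQq|/r = (8.99×10⁹ N·m²/C²)(1.58×10⁻⁶)(2.84×10⁻⁶)/(0.347) = 0.116 J.

0.116 J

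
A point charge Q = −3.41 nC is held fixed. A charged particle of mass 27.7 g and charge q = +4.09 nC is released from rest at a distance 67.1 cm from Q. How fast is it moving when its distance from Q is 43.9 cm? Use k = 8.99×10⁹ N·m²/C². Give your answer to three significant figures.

2.67×10⁻³ m/s

Only the electrostatic force acts, so mechanical energy is conserved: ½mv² = U₁ − U₂ = kQq(1/r₁ − 1/r₂).
U₁ − U₂ = (8.99×10⁹ N·m²/C²)(-3.41×10⁻⁹ C)(4.09×10⁻⁹ C)(1/0.671 − 1/0.439) = 9.88×10⁻⁸ J.
v = √(2·9.88×10⁻⁸/0.0277) = 2.67×10⁻³ m/s.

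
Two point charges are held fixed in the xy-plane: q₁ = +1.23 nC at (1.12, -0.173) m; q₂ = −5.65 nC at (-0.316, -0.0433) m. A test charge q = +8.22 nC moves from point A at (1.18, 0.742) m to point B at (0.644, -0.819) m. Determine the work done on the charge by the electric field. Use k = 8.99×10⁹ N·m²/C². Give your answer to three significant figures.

The work done by the electric force is W_field = −ΔU = −q(V_B − V_A) = q(V_A − V_B).
At A: distances to the source charges are 0.917 m, 1.69 m; V_A = Σ kqᵢ/rᵢ = -18.0 V.
At B: distances to the source charges are 0.802 m, 1.23 m; V_B = Σ kqᵢ/rᵢ = -27.4 V.
ΔV = V_B − V_A = -9.37 V.
W_field = −qΔV = −(8.22×10⁻⁹ C)(-9.37 V) = 7.70×10⁻⁸ J.

7.70×10⁻⁸ J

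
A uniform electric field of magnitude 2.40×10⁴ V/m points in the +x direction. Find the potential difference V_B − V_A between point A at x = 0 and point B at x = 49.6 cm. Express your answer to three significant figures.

In a uniform field, potential decreases in the direction of E: V_B − V_A = −E·Δx.
V_B − V_A = −(2.40×10⁴ V/m)(0.496 m) = -1.19×10⁴ V.

-1.19×10⁴ V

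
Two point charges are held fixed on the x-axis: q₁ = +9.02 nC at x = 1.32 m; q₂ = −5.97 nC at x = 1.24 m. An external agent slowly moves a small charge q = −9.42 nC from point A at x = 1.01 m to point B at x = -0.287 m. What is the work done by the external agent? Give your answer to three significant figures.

1.22×10⁻⁷ J

For quasistatic motion the external work equals the change in potential energy: W_ext = qΔV = q(V_B − V_A).
At A: distances to the source charges are 0.310 m, 0.230 m; V_A = Σ kqᵢ/rᵢ = 28.2 V.
At B: distances to the source charges are 1.61 m, 1.53 m; V_B = Σ kqᵢ/rᵢ = 15.3 V.
ΔV = V_B − V_A = -12.9 V.
W_ext = qΔV = (-9.42×10⁻⁹ C)(-12.9 V) = 1.22×10⁻⁷ J.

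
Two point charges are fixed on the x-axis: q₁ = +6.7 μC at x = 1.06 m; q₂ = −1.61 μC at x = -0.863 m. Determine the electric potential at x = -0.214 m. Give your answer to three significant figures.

The total potential is the scalar sum of each charge's contribution, V = Σ kqᵢ/rᵢ.
Distances from the field point to each charge: r₁ = 1.27 m, r₂ = 0.649 m.
V = k[(6.70×10⁻⁶)/(1.27) + (-1.61×10⁻⁶)/(0.649)] = 2.50×10⁴ V.

2.50×10⁴ V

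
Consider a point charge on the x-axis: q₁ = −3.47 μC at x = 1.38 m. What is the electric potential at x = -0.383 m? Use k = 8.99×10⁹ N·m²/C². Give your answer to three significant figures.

-1.77×10⁴ V

The total potential is the scalar sum of each charge's contribution, V = Σ kqᵢ/rᵢ.
V = k[(-3.47×10⁻⁶)/(1.76)] = -1.77×10⁴ V.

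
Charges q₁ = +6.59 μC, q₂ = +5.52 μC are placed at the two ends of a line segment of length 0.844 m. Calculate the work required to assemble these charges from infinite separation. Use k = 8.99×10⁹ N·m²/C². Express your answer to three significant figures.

The assembly work is the sum of pairwise potential energies, U = Σ_{i<j} kqᵢqⱼ/rᵢⱼ.
The separation is r = 0.844 m.
U = (0.387) = 0.387 J.

0.387 J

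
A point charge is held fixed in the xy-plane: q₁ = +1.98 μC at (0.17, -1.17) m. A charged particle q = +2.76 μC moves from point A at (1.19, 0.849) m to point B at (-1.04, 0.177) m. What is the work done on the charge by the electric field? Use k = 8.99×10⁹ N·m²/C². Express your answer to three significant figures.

The work done by the electric force is W_field = −ΔU = −q(V_B − V_A) = q(V_A − V_B).
At A: distance to the source charge is 2.26 m; V_A = kq₁/r = 7870 V.
At B: distance to the source charge is 1.81 m; V_B = kq₁/r = 9830 V.
ΔV = V_B − V_A = 1960 V.
W_field = −qΔV = −(2.76×10⁻⁶ C)(1960 V) = -5.41×10⁻³ J.

-5.41×10⁻³ J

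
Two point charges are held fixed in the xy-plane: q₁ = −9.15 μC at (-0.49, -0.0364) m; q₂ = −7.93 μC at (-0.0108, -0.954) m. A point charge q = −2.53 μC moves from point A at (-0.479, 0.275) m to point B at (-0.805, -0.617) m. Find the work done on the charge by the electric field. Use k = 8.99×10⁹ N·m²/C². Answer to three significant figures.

0.281 J

The work done by the electric force is W_field = −ΔU = −q(V_B − V_A) = q(V_A − V_B).
At A: distances to the source charges are 0.312 m, 1.32 m; V_A = Σ kqᵢ/rᵢ = -3.18×10⁵ V.
At B: distances to the source charges are 0.661 m, 0.863 m; V_B = Σ kqᵢ/rᵢ = -2.07×10⁵ V.
ΔV = V_B − V_A = 1.11×10⁵ V.
W_field = −qΔV = −(-2.53×10⁻⁶ C)(1.11×10⁵ V) = 0.281 J.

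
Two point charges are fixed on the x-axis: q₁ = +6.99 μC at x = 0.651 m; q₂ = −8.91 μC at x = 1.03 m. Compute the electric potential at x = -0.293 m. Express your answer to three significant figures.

Electric potential is a scalar, so the contributions from each charge add algebraically: V = Σ kqᵢ/rᵢ.
Distances from the field point to each charge: r₁ = 0.944 m, r₂ = 1.32 m.
V = k[(6.99×10⁻⁶)/(0.944) + (-8.91×10⁻⁶)/(1.32)] = 6020 V.

6020 V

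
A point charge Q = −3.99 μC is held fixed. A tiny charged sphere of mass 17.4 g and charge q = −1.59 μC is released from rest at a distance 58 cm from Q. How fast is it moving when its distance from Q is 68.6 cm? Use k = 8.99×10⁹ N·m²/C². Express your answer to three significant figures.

1.32 m/s

Only the electrostatic force acts, so mechanical energy is conserved: ½mv² = U₁ − U₂ = kQq(1/r₁ − 1/r₂).
U₁ − U₂ = (8.99×10⁹ N·m²/C²)(-3.99×10⁻⁶ C)(-1.59×10⁻⁶ C)(1/0.580 − 1/0.686) = 0.0152 J.
v = √(2·0.0152/0.0174) = 1.32 m/s.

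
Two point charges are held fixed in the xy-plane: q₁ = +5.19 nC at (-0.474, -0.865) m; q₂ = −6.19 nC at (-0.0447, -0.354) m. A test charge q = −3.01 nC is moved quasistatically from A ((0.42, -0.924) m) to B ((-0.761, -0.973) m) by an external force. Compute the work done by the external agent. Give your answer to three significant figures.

For quasistatic motion the external work equals the change in potential energy: W_ext = qΔV = q(V_B − V_A).
At A: distances to the source charges are 0.896 m, 0.735 m; V_A = Σ kqᵢ/rᵢ = -23.6 V.
At B: distances to the source charges are 0.307 m, 0.947 m; V_B = Σ kqᵢ/rᵢ = 93.4 V.
ΔV = V_B − V_A = 117 V.
W_ext = qΔV = (-3.01×10⁻⁹ C)(117 V) = -3.52×10⁻⁷ J.

-3.52×10⁻⁷ J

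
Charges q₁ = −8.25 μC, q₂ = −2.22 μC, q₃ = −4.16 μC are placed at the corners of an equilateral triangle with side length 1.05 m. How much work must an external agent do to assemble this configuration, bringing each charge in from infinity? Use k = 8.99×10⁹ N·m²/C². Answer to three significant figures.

The assembly work is the sum of pairwise potential energies, U = Σ_{i<j} kqᵢqⱼ/rᵢⱼ.
All three pair separations equal the side length, 1.05 m.
U = (0.157) + (0.294) + (0.0791) = 0.530 J.

0.530 J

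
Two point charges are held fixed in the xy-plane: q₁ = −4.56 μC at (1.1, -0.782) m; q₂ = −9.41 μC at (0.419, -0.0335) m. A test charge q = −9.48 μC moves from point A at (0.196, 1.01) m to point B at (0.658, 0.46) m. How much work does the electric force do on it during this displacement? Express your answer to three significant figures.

The work done by the electric force is W_field = −ΔU = −q(V_B − V_A) = q(V_A − V_B).
At A: distances to the source charges are 2.01 m, 1.07 m; V_A = Σ kqᵢ/rᵢ = -9.97×10⁴ V.
At B: distances to the source charges are 1.32 m, 0.548 m; V_B = Σ kqᵢ/rᵢ = -1.85×10⁵ V.
ΔV = V_B − V_A = -8.57×10⁴ V.
W_field = −qΔV = −(-9.48×10⁻⁶ C)(-8.57×10⁴ V) = -0.812 J.

-0.812 J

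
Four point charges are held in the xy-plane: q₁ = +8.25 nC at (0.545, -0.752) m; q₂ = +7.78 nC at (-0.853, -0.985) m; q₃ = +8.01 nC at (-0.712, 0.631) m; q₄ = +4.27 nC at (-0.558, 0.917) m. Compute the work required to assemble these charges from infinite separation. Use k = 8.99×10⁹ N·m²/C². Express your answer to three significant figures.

The assembly work is the sum of pairwise potential energies, U = Σ_{i<j} kqᵢqⱼ/rᵢⱼ.
Pair separations: r₁₂ = 1.42 m, r₁₃ = 1.87 m, r₁₄ = 2.00 m, r₂₃ = 1.62 m, r₂₄ = 1.92 m, r₃₄ = 0.325 m.
Summing all 6 pair terms gives U = 2.33×10⁻⁶ J.

2.33×10⁻⁶ J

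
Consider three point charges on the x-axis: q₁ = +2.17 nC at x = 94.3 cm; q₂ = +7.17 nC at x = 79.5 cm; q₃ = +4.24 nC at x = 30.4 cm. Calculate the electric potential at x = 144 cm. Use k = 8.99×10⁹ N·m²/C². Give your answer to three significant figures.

Electric potential is a scalar, so the contributions from each charge add algebraically: V = Σ kqᵢ/rᵢ.
Distances from the field point to each charge: r₁ = 0.497 m, r₂ = 0.645 m, r₃ = 1.14 m.
V = k[(2.17×10⁻⁹)/(0.497) + (7.17×10⁻⁹)/(0.645) + (4.24×10⁻⁹)/(1.14)] = 173 V.

173 V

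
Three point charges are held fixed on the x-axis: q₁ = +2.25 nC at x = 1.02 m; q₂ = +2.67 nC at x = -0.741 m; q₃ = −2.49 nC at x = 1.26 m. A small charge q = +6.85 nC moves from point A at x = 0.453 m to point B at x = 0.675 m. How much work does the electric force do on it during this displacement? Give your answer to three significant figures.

The work done by the electric force is W_field = −ΔU = −q(V_B − V_A) = q(V_A − V_B).
At A: distances to the source charges are 0.567 m, 1.19 m, 0.807 m; V_A = Σ kqᵢ/rᵢ = 28.0 V.
At B: distances to the source charges are 0.345 m, 1.42 m, 0.585 m; V_B = Σ kqᵢ/rᵢ = 37.3 V.
ΔV = V_B − V_A = 9.28 V.
W_field = −qΔV = −(6.85×10⁻⁹ C)(9.28 V) = -6.36×10⁻⁸ J.

-6.36×10⁻⁸ J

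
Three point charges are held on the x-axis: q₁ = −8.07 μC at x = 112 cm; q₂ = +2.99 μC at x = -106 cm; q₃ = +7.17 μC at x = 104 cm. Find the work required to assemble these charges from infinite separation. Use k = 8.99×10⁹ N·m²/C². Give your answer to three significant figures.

-6.51 J

The assembly work is the sum of pairwise potential energies, U = Σ_{i<j} kqᵢqⱼ/rᵢⱼ.
Pair separations: r₁₂ = 2.18 m, r₁₃ = 0.0800 m, r₂₃ = 2.10 m.
U = (-0.0995) + (-6.50) + (0.0918) = -6.51 J.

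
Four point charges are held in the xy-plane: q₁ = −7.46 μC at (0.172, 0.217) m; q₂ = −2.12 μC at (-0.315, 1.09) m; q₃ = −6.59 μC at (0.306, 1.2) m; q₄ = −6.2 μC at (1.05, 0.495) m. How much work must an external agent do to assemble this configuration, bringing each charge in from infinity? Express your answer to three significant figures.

1.68 J

The work to assemble the configuration equals its total potential energy, U = Σ kqᵢqⱼ/rᵢⱼ over all pairs.
Pair separations: r₁₂ = 1.00 m, r₁₃ = 0.992 m, r₁₄ = 0.921 m, r₂₃ = 0.631 m, r₂₄ = 1.49 m, r₃₄ = 1.02 m.
Summing all 6 pair terms gives U = 1.68 J.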